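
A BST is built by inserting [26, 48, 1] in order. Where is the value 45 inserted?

Starting tree (level order): [26, 1, 48]
Insertion path: 26 -> 48
Result: insert 45 as left child of 48
Final tree (level order): [26, 1, 48, None, None, 45]


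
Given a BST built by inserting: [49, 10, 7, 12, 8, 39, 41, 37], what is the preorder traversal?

Tree insertion order: [49, 10, 7, 12, 8, 39, 41, 37]
Tree (level-order array): [49, 10, None, 7, 12, None, 8, None, 39, None, None, 37, 41]
Preorder traversal: [49, 10, 7, 8, 12, 39, 37, 41]


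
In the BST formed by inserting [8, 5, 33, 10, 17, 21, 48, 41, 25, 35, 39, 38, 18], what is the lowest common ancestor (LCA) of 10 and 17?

Tree insertion order: [8, 5, 33, 10, 17, 21, 48, 41, 25, 35, 39, 38, 18]
Tree (level-order array): [8, 5, 33, None, None, 10, 48, None, 17, 41, None, None, 21, 35, None, 18, 25, None, 39, None, None, None, None, 38]
In a BST, the LCA of p=10, q=17 is the first node v on the
root-to-leaf path with p <= v <= q (go left if both < v, right if both > v).
Walk from root:
  at 8: both 10 and 17 > 8, go right
  at 33: both 10 and 17 < 33, go left
  at 10: 10 <= 10 <= 17, this is the LCA
LCA = 10


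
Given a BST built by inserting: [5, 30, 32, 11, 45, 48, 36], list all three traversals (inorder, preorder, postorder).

Tree insertion order: [5, 30, 32, 11, 45, 48, 36]
Tree (level-order array): [5, None, 30, 11, 32, None, None, None, 45, 36, 48]
Inorder (L, root, R): [5, 11, 30, 32, 36, 45, 48]
Preorder (root, L, R): [5, 30, 11, 32, 45, 36, 48]
Postorder (L, R, root): [11, 36, 48, 45, 32, 30, 5]


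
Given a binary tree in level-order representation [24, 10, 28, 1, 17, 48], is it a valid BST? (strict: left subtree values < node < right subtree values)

Level-order array: [24, 10, 28, 1, 17, 48]
Validate using subtree bounds (lo, hi): at each node, require lo < value < hi,
then recurse left with hi=value and right with lo=value.
Preorder trace (stopping at first violation):
  at node 24 with bounds (-inf, +inf): OK
  at node 10 with bounds (-inf, 24): OK
  at node 1 with bounds (-inf, 10): OK
  at node 17 with bounds (10, 24): OK
  at node 28 with bounds (24, +inf): OK
  at node 48 with bounds (24, 28): VIOLATION
Node 48 violates its bound: not (24 < 48 < 28).
Result: Not a valid BST


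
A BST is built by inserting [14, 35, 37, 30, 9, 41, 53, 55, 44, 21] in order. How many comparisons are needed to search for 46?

Search path for 46: 14 -> 35 -> 37 -> 41 -> 53 -> 44
Found: False
Comparisons: 6


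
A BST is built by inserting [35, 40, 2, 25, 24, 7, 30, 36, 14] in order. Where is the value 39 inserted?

Starting tree (level order): [35, 2, 40, None, 25, 36, None, 24, 30, None, None, 7, None, None, None, None, 14]
Insertion path: 35 -> 40 -> 36
Result: insert 39 as right child of 36
Final tree (level order): [35, 2, 40, None, 25, 36, None, 24, 30, None, 39, 7, None, None, None, None, None, None, 14]


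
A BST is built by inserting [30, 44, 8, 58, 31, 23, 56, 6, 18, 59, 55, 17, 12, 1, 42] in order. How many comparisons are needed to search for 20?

Search path for 20: 30 -> 8 -> 23 -> 18
Found: False
Comparisons: 4


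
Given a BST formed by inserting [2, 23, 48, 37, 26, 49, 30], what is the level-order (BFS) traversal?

Tree insertion order: [2, 23, 48, 37, 26, 49, 30]
Tree (level-order array): [2, None, 23, None, 48, 37, 49, 26, None, None, None, None, 30]
BFS from the root, enqueuing left then right child of each popped node:
  queue [2] -> pop 2, enqueue [23], visited so far: [2]
  queue [23] -> pop 23, enqueue [48], visited so far: [2, 23]
  queue [48] -> pop 48, enqueue [37, 49], visited so far: [2, 23, 48]
  queue [37, 49] -> pop 37, enqueue [26], visited so far: [2, 23, 48, 37]
  queue [49, 26] -> pop 49, enqueue [none], visited so far: [2, 23, 48, 37, 49]
  queue [26] -> pop 26, enqueue [30], visited so far: [2, 23, 48, 37, 49, 26]
  queue [30] -> pop 30, enqueue [none], visited so far: [2, 23, 48, 37, 49, 26, 30]
Result: [2, 23, 48, 37, 49, 26, 30]


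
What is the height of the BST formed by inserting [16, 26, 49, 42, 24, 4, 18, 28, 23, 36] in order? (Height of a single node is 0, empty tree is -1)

Insertion order: [16, 26, 49, 42, 24, 4, 18, 28, 23, 36]
Tree (level-order array): [16, 4, 26, None, None, 24, 49, 18, None, 42, None, None, 23, 28, None, None, None, None, 36]
Compute height bottom-up (empty subtree = -1):
  height(4) = 1 + max(-1, -1) = 0
  height(23) = 1 + max(-1, -1) = 0
  height(18) = 1 + max(-1, 0) = 1
  height(24) = 1 + max(1, -1) = 2
  height(36) = 1 + max(-1, -1) = 0
  height(28) = 1 + max(-1, 0) = 1
  height(42) = 1 + max(1, -1) = 2
  height(49) = 1 + max(2, -1) = 3
  height(26) = 1 + max(2, 3) = 4
  height(16) = 1 + max(0, 4) = 5
Height = 5


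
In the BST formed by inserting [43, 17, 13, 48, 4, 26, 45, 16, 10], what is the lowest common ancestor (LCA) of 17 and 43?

Tree insertion order: [43, 17, 13, 48, 4, 26, 45, 16, 10]
Tree (level-order array): [43, 17, 48, 13, 26, 45, None, 4, 16, None, None, None, None, None, 10]
In a BST, the LCA of p=17, q=43 is the first node v on the
root-to-leaf path with p <= v <= q (go left if both < v, right if both > v).
Walk from root:
  at 43: 17 <= 43 <= 43, this is the LCA
LCA = 43


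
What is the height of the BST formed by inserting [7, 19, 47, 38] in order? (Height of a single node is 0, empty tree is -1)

Insertion order: [7, 19, 47, 38]
Tree (level-order array): [7, None, 19, None, 47, 38]
Compute height bottom-up (empty subtree = -1):
  height(38) = 1 + max(-1, -1) = 0
  height(47) = 1 + max(0, -1) = 1
  height(19) = 1 + max(-1, 1) = 2
  height(7) = 1 + max(-1, 2) = 3
Height = 3


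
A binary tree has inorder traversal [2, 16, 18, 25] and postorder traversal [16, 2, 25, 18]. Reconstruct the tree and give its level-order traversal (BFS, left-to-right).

Inorder:   [2, 16, 18, 25]
Postorder: [16, 2, 25, 18]
Algorithm: postorder visits root last, so walk postorder right-to-left;
each value is the root of the current inorder slice — split it at that
value, recurse on the right subtree first, then the left.
Recursive splits:
  root=18; inorder splits into left=[2, 16], right=[25]
  root=25; inorder splits into left=[], right=[]
  root=2; inorder splits into left=[], right=[16]
  root=16; inorder splits into left=[], right=[]
Reconstructed level-order: [18, 2, 25, 16]


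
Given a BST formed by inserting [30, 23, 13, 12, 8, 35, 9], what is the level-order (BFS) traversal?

Tree insertion order: [30, 23, 13, 12, 8, 35, 9]
Tree (level-order array): [30, 23, 35, 13, None, None, None, 12, None, 8, None, None, 9]
BFS from the root, enqueuing left then right child of each popped node:
  queue [30] -> pop 30, enqueue [23, 35], visited so far: [30]
  queue [23, 35] -> pop 23, enqueue [13], visited so far: [30, 23]
  queue [35, 13] -> pop 35, enqueue [none], visited so far: [30, 23, 35]
  queue [13] -> pop 13, enqueue [12], visited so far: [30, 23, 35, 13]
  queue [12] -> pop 12, enqueue [8], visited so far: [30, 23, 35, 13, 12]
  queue [8] -> pop 8, enqueue [9], visited so far: [30, 23, 35, 13, 12, 8]
  queue [9] -> pop 9, enqueue [none], visited so far: [30, 23, 35, 13, 12, 8, 9]
Result: [30, 23, 35, 13, 12, 8, 9]


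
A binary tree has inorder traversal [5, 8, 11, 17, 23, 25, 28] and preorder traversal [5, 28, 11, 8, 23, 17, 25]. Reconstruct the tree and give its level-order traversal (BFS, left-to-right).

Inorder:  [5, 8, 11, 17, 23, 25, 28]
Preorder: [5, 28, 11, 8, 23, 17, 25]
Algorithm: preorder visits root first, so consume preorder in order;
for each root, split the current inorder slice at that value into
left-subtree inorder and right-subtree inorder, then recurse.
Recursive splits:
  root=5; inorder splits into left=[], right=[8, 11, 17, 23, 25, 28]
  root=28; inorder splits into left=[8, 11, 17, 23, 25], right=[]
  root=11; inorder splits into left=[8], right=[17, 23, 25]
  root=8; inorder splits into left=[], right=[]
  root=23; inorder splits into left=[17], right=[25]
  root=17; inorder splits into left=[], right=[]
  root=25; inorder splits into left=[], right=[]
Reconstructed level-order: [5, 28, 11, 8, 23, 17, 25]


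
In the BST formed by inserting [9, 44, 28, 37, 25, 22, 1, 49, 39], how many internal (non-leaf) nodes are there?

Tree built from: [9, 44, 28, 37, 25, 22, 1, 49, 39]
Tree (level-order array): [9, 1, 44, None, None, 28, 49, 25, 37, None, None, 22, None, None, 39]
Rule: An internal node has at least one child.
Per-node child counts:
  node 9: 2 child(ren)
  node 1: 0 child(ren)
  node 44: 2 child(ren)
  node 28: 2 child(ren)
  node 25: 1 child(ren)
  node 22: 0 child(ren)
  node 37: 1 child(ren)
  node 39: 0 child(ren)
  node 49: 0 child(ren)
Matching nodes: [9, 44, 28, 25, 37]
Count of internal (non-leaf) nodes: 5


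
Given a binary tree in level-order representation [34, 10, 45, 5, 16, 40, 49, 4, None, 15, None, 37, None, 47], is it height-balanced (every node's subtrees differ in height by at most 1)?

Tree (level-order array): [34, 10, 45, 5, 16, 40, 49, 4, None, 15, None, 37, None, 47]
Definition: a tree is height-balanced if, at every node, |h(left) - h(right)| <= 1 (empty subtree has height -1).
Bottom-up per-node check:
  node 4: h_left=-1, h_right=-1, diff=0 [OK], height=0
  node 5: h_left=0, h_right=-1, diff=1 [OK], height=1
  node 15: h_left=-1, h_right=-1, diff=0 [OK], height=0
  node 16: h_left=0, h_right=-1, diff=1 [OK], height=1
  node 10: h_left=1, h_right=1, diff=0 [OK], height=2
  node 37: h_left=-1, h_right=-1, diff=0 [OK], height=0
  node 40: h_left=0, h_right=-1, diff=1 [OK], height=1
  node 47: h_left=-1, h_right=-1, diff=0 [OK], height=0
  node 49: h_left=0, h_right=-1, diff=1 [OK], height=1
  node 45: h_left=1, h_right=1, diff=0 [OK], height=2
  node 34: h_left=2, h_right=2, diff=0 [OK], height=3
All nodes satisfy the balance condition.
Result: Balanced


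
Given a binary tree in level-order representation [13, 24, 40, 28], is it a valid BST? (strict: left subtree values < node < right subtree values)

Level-order array: [13, 24, 40, 28]
Validate using subtree bounds (lo, hi): at each node, require lo < value < hi,
then recurse left with hi=value and right with lo=value.
Preorder trace (stopping at first violation):
  at node 13 with bounds (-inf, +inf): OK
  at node 24 with bounds (-inf, 13): VIOLATION
Node 24 violates its bound: not (-inf < 24 < 13).
Result: Not a valid BST


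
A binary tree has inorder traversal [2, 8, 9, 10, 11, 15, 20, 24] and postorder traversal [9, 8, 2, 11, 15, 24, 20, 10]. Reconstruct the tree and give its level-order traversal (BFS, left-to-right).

Inorder:   [2, 8, 9, 10, 11, 15, 20, 24]
Postorder: [9, 8, 2, 11, 15, 24, 20, 10]
Algorithm: postorder visits root last, so walk postorder right-to-left;
each value is the root of the current inorder slice — split it at that
value, recurse on the right subtree first, then the left.
Recursive splits:
  root=10; inorder splits into left=[2, 8, 9], right=[11, 15, 20, 24]
  root=20; inorder splits into left=[11, 15], right=[24]
  root=24; inorder splits into left=[], right=[]
  root=15; inorder splits into left=[11], right=[]
  root=11; inorder splits into left=[], right=[]
  root=2; inorder splits into left=[], right=[8, 9]
  root=8; inorder splits into left=[], right=[9]
  root=9; inorder splits into left=[], right=[]
Reconstructed level-order: [10, 2, 20, 8, 15, 24, 9, 11]


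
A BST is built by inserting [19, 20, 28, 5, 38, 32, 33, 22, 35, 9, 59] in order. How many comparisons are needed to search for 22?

Search path for 22: 19 -> 20 -> 28 -> 22
Found: True
Comparisons: 4


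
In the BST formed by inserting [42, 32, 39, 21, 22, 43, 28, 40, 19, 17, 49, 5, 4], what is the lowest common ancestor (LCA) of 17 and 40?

Tree insertion order: [42, 32, 39, 21, 22, 43, 28, 40, 19, 17, 49, 5, 4]
Tree (level-order array): [42, 32, 43, 21, 39, None, 49, 19, 22, None, 40, None, None, 17, None, None, 28, None, None, 5, None, None, None, 4]
In a BST, the LCA of p=17, q=40 is the first node v on the
root-to-leaf path with p <= v <= q (go left if both < v, right if both > v).
Walk from root:
  at 42: both 17 and 40 < 42, go left
  at 32: 17 <= 32 <= 40, this is the LCA
LCA = 32


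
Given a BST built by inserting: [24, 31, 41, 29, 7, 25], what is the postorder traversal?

Tree insertion order: [24, 31, 41, 29, 7, 25]
Tree (level-order array): [24, 7, 31, None, None, 29, 41, 25]
Postorder traversal: [7, 25, 29, 41, 31, 24]


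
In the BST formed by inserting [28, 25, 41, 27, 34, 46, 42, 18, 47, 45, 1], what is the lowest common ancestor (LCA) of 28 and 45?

Tree insertion order: [28, 25, 41, 27, 34, 46, 42, 18, 47, 45, 1]
Tree (level-order array): [28, 25, 41, 18, 27, 34, 46, 1, None, None, None, None, None, 42, 47, None, None, None, 45]
In a BST, the LCA of p=28, q=45 is the first node v on the
root-to-leaf path with p <= v <= q (go left if both < v, right if both > v).
Walk from root:
  at 28: 28 <= 28 <= 45, this is the LCA
LCA = 28


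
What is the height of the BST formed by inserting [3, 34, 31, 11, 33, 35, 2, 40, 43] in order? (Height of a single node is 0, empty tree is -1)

Insertion order: [3, 34, 31, 11, 33, 35, 2, 40, 43]
Tree (level-order array): [3, 2, 34, None, None, 31, 35, 11, 33, None, 40, None, None, None, None, None, 43]
Compute height bottom-up (empty subtree = -1):
  height(2) = 1 + max(-1, -1) = 0
  height(11) = 1 + max(-1, -1) = 0
  height(33) = 1 + max(-1, -1) = 0
  height(31) = 1 + max(0, 0) = 1
  height(43) = 1 + max(-1, -1) = 0
  height(40) = 1 + max(-1, 0) = 1
  height(35) = 1 + max(-1, 1) = 2
  height(34) = 1 + max(1, 2) = 3
  height(3) = 1 + max(0, 3) = 4
Height = 4


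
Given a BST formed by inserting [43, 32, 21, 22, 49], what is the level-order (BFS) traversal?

Tree insertion order: [43, 32, 21, 22, 49]
Tree (level-order array): [43, 32, 49, 21, None, None, None, None, 22]
BFS from the root, enqueuing left then right child of each popped node:
  queue [43] -> pop 43, enqueue [32, 49], visited so far: [43]
  queue [32, 49] -> pop 32, enqueue [21], visited so far: [43, 32]
  queue [49, 21] -> pop 49, enqueue [none], visited so far: [43, 32, 49]
  queue [21] -> pop 21, enqueue [22], visited so far: [43, 32, 49, 21]
  queue [22] -> pop 22, enqueue [none], visited so far: [43, 32, 49, 21, 22]
Result: [43, 32, 49, 21, 22]


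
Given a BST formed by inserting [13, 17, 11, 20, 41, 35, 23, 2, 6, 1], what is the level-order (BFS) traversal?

Tree insertion order: [13, 17, 11, 20, 41, 35, 23, 2, 6, 1]
Tree (level-order array): [13, 11, 17, 2, None, None, 20, 1, 6, None, 41, None, None, None, None, 35, None, 23]
BFS from the root, enqueuing left then right child of each popped node:
  queue [13] -> pop 13, enqueue [11, 17], visited so far: [13]
  queue [11, 17] -> pop 11, enqueue [2], visited so far: [13, 11]
  queue [17, 2] -> pop 17, enqueue [20], visited so far: [13, 11, 17]
  queue [2, 20] -> pop 2, enqueue [1, 6], visited so far: [13, 11, 17, 2]
  queue [20, 1, 6] -> pop 20, enqueue [41], visited so far: [13, 11, 17, 2, 20]
  queue [1, 6, 41] -> pop 1, enqueue [none], visited so far: [13, 11, 17, 2, 20, 1]
  queue [6, 41] -> pop 6, enqueue [none], visited so far: [13, 11, 17, 2, 20, 1, 6]
  queue [41] -> pop 41, enqueue [35], visited so far: [13, 11, 17, 2, 20, 1, 6, 41]
  queue [35] -> pop 35, enqueue [23], visited so far: [13, 11, 17, 2, 20, 1, 6, 41, 35]
  queue [23] -> pop 23, enqueue [none], visited so far: [13, 11, 17, 2, 20, 1, 6, 41, 35, 23]
Result: [13, 11, 17, 2, 20, 1, 6, 41, 35, 23]


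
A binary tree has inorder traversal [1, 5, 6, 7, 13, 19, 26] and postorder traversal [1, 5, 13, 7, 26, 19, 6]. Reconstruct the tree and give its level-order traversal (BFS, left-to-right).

Inorder:   [1, 5, 6, 7, 13, 19, 26]
Postorder: [1, 5, 13, 7, 26, 19, 6]
Algorithm: postorder visits root last, so walk postorder right-to-left;
each value is the root of the current inorder slice — split it at that
value, recurse on the right subtree first, then the left.
Recursive splits:
  root=6; inorder splits into left=[1, 5], right=[7, 13, 19, 26]
  root=19; inorder splits into left=[7, 13], right=[26]
  root=26; inorder splits into left=[], right=[]
  root=7; inorder splits into left=[], right=[13]
  root=13; inorder splits into left=[], right=[]
  root=5; inorder splits into left=[1], right=[]
  root=1; inorder splits into left=[], right=[]
Reconstructed level-order: [6, 5, 19, 1, 7, 26, 13]


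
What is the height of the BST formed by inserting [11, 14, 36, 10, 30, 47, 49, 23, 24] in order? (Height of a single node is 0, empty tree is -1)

Insertion order: [11, 14, 36, 10, 30, 47, 49, 23, 24]
Tree (level-order array): [11, 10, 14, None, None, None, 36, 30, 47, 23, None, None, 49, None, 24]
Compute height bottom-up (empty subtree = -1):
  height(10) = 1 + max(-1, -1) = 0
  height(24) = 1 + max(-1, -1) = 0
  height(23) = 1 + max(-1, 0) = 1
  height(30) = 1 + max(1, -1) = 2
  height(49) = 1 + max(-1, -1) = 0
  height(47) = 1 + max(-1, 0) = 1
  height(36) = 1 + max(2, 1) = 3
  height(14) = 1 + max(-1, 3) = 4
  height(11) = 1 + max(0, 4) = 5
Height = 5


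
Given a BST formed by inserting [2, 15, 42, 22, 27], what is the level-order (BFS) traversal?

Tree insertion order: [2, 15, 42, 22, 27]
Tree (level-order array): [2, None, 15, None, 42, 22, None, None, 27]
BFS from the root, enqueuing left then right child of each popped node:
  queue [2] -> pop 2, enqueue [15], visited so far: [2]
  queue [15] -> pop 15, enqueue [42], visited so far: [2, 15]
  queue [42] -> pop 42, enqueue [22], visited so far: [2, 15, 42]
  queue [22] -> pop 22, enqueue [27], visited so far: [2, 15, 42, 22]
  queue [27] -> pop 27, enqueue [none], visited so far: [2, 15, 42, 22, 27]
Result: [2, 15, 42, 22, 27]


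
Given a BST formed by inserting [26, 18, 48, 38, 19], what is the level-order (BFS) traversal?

Tree insertion order: [26, 18, 48, 38, 19]
Tree (level-order array): [26, 18, 48, None, 19, 38]
BFS from the root, enqueuing left then right child of each popped node:
  queue [26] -> pop 26, enqueue [18, 48], visited so far: [26]
  queue [18, 48] -> pop 18, enqueue [19], visited so far: [26, 18]
  queue [48, 19] -> pop 48, enqueue [38], visited so far: [26, 18, 48]
  queue [19, 38] -> pop 19, enqueue [none], visited so far: [26, 18, 48, 19]
  queue [38] -> pop 38, enqueue [none], visited so far: [26, 18, 48, 19, 38]
Result: [26, 18, 48, 19, 38]


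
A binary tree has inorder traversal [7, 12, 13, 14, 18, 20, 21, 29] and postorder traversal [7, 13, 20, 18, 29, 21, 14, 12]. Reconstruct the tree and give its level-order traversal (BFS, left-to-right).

Inorder:   [7, 12, 13, 14, 18, 20, 21, 29]
Postorder: [7, 13, 20, 18, 29, 21, 14, 12]
Algorithm: postorder visits root last, so walk postorder right-to-left;
each value is the root of the current inorder slice — split it at that
value, recurse on the right subtree first, then the left.
Recursive splits:
  root=12; inorder splits into left=[7], right=[13, 14, 18, 20, 21, 29]
  root=14; inorder splits into left=[13], right=[18, 20, 21, 29]
  root=21; inorder splits into left=[18, 20], right=[29]
  root=29; inorder splits into left=[], right=[]
  root=18; inorder splits into left=[], right=[20]
  root=20; inorder splits into left=[], right=[]
  root=13; inorder splits into left=[], right=[]
  root=7; inorder splits into left=[], right=[]
Reconstructed level-order: [12, 7, 14, 13, 21, 18, 29, 20]


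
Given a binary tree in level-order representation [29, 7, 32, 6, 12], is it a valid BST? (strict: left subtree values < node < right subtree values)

Level-order array: [29, 7, 32, 6, 12]
Validate using subtree bounds (lo, hi): at each node, require lo < value < hi,
then recurse left with hi=value and right with lo=value.
Preorder trace (stopping at first violation):
  at node 29 with bounds (-inf, +inf): OK
  at node 7 with bounds (-inf, 29): OK
  at node 6 with bounds (-inf, 7): OK
  at node 12 with bounds (7, 29): OK
  at node 32 with bounds (29, +inf): OK
No violation found at any node.
Result: Valid BST


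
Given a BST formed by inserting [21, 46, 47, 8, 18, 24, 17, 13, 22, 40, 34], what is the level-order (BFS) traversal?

Tree insertion order: [21, 46, 47, 8, 18, 24, 17, 13, 22, 40, 34]
Tree (level-order array): [21, 8, 46, None, 18, 24, 47, 17, None, 22, 40, None, None, 13, None, None, None, 34]
BFS from the root, enqueuing left then right child of each popped node:
  queue [21] -> pop 21, enqueue [8, 46], visited so far: [21]
  queue [8, 46] -> pop 8, enqueue [18], visited so far: [21, 8]
  queue [46, 18] -> pop 46, enqueue [24, 47], visited so far: [21, 8, 46]
  queue [18, 24, 47] -> pop 18, enqueue [17], visited so far: [21, 8, 46, 18]
  queue [24, 47, 17] -> pop 24, enqueue [22, 40], visited so far: [21, 8, 46, 18, 24]
  queue [47, 17, 22, 40] -> pop 47, enqueue [none], visited so far: [21, 8, 46, 18, 24, 47]
  queue [17, 22, 40] -> pop 17, enqueue [13], visited so far: [21, 8, 46, 18, 24, 47, 17]
  queue [22, 40, 13] -> pop 22, enqueue [none], visited so far: [21, 8, 46, 18, 24, 47, 17, 22]
  queue [40, 13] -> pop 40, enqueue [34], visited so far: [21, 8, 46, 18, 24, 47, 17, 22, 40]
  queue [13, 34] -> pop 13, enqueue [none], visited so far: [21, 8, 46, 18, 24, 47, 17, 22, 40, 13]
  queue [34] -> pop 34, enqueue [none], visited so far: [21, 8, 46, 18, 24, 47, 17, 22, 40, 13, 34]
Result: [21, 8, 46, 18, 24, 47, 17, 22, 40, 13, 34]


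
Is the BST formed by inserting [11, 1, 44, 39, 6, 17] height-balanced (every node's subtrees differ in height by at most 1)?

Tree (level-order array): [11, 1, 44, None, 6, 39, None, None, None, 17]
Definition: a tree is height-balanced if, at every node, |h(left) - h(right)| <= 1 (empty subtree has height -1).
Bottom-up per-node check:
  node 6: h_left=-1, h_right=-1, diff=0 [OK], height=0
  node 1: h_left=-1, h_right=0, diff=1 [OK], height=1
  node 17: h_left=-1, h_right=-1, diff=0 [OK], height=0
  node 39: h_left=0, h_right=-1, diff=1 [OK], height=1
  node 44: h_left=1, h_right=-1, diff=2 [FAIL (|1--1|=2 > 1)], height=2
  node 11: h_left=1, h_right=2, diff=1 [OK], height=3
Node 44 violates the condition: |1 - -1| = 2 > 1.
Result: Not balanced


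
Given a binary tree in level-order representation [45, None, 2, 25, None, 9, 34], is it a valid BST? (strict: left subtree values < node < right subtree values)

Level-order array: [45, None, 2, 25, None, 9, 34]
Validate using subtree bounds (lo, hi): at each node, require lo < value < hi,
then recurse left with hi=value and right with lo=value.
Preorder trace (stopping at first violation):
  at node 45 with bounds (-inf, +inf): OK
  at node 2 with bounds (45, +inf): VIOLATION
Node 2 violates its bound: not (45 < 2 < +inf).
Result: Not a valid BST


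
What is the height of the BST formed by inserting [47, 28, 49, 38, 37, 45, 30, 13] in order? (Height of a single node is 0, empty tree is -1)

Insertion order: [47, 28, 49, 38, 37, 45, 30, 13]
Tree (level-order array): [47, 28, 49, 13, 38, None, None, None, None, 37, 45, 30]
Compute height bottom-up (empty subtree = -1):
  height(13) = 1 + max(-1, -1) = 0
  height(30) = 1 + max(-1, -1) = 0
  height(37) = 1 + max(0, -1) = 1
  height(45) = 1 + max(-1, -1) = 0
  height(38) = 1 + max(1, 0) = 2
  height(28) = 1 + max(0, 2) = 3
  height(49) = 1 + max(-1, -1) = 0
  height(47) = 1 + max(3, 0) = 4
Height = 4


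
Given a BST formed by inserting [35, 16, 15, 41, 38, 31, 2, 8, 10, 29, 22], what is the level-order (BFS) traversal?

Tree insertion order: [35, 16, 15, 41, 38, 31, 2, 8, 10, 29, 22]
Tree (level-order array): [35, 16, 41, 15, 31, 38, None, 2, None, 29, None, None, None, None, 8, 22, None, None, 10]
BFS from the root, enqueuing left then right child of each popped node:
  queue [35] -> pop 35, enqueue [16, 41], visited so far: [35]
  queue [16, 41] -> pop 16, enqueue [15, 31], visited so far: [35, 16]
  queue [41, 15, 31] -> pop 41, enqueue [38], visited so far: [35, 16, 41]
  queue [15, 31, 38] -> pop 15, enqueue [2], visited so far: [35, 16, 41, 15]
  queue [31, 38, 2] -> pop 31, enqueue [29], visited so far: [35, 16, 41, 15, 31]
  queue [38, 2, 29] -> pop 38, enqueue [none], visited so far: [35, 16, 41, 15, 31, 38]
  queue [2, 29] -> pop 2, enqueue [8], visited so far: [35, 16, 41, 15, 31, 38, 2]
  queue [29, 8] -> pop 29, enqueue [22], visited so far: [35, 16, 41, 15, 31, 38, 2, 29]
  queue [8, 22] -> pop 8, enqueue [10], visited so far: [35, 16, 41, 15, 31, 38, 2, 29, 8]
  queue [22, 10] -> pop 22, enqueue [none], visited so far: [35, 16, 41, 15, 31, 38, 2, 29, 8, 22]
  queue [10] -> pop 10, enqueue [none], visited so far: [35, 16, 41, 15, 31, 38, 2, 29, 8, 22, 10]
Result: [35, 16, 41, 15, 31, 38, 2, 29, 8, 22, 10]


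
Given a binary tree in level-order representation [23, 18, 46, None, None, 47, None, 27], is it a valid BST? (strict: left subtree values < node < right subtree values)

Level-order array: [23, 18, 46, None, None, 47, None, 27]
Validate using subtree bounds (lo, hi): at each node, require lo < value < hi,
then recurse left with hi=value and right with lo=value.
Preorder trace (stopping at first violation):
  at node 23 with bounds (-inf, +inf): OK
  at node 18 with bounds (-inf, 23): OK
  at node 46 with bounds (23, +inf): OK
  at node 47 with bounds (23, 46): VIOLATION
Node 47 violates its bound: not (23 < 47 < 46).
Result: Not a valid BST


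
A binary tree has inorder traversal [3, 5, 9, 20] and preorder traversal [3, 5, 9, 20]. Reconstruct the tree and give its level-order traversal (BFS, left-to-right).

Inorder:  [3, 5, 9, 20]
Preorder: [3, 5, 9, 20]
Algorithm: preorder visits root first, so consume preorder in order;
for each root, split the current inorder slice at that value into
left-subtree inorder and right-subtree inorder, then recurse.
Recursive splits:
  root=3; inorder splits into left=[], right=[5, 9, 20]
  root=5; inorder splits into left=[], right=[9, 20]
  root=9; inorder splits into left=[], right=[20]
  root=20; inorder splits into left=[], right=[]
Reconstructed level-order: [3, 5, 9, 20]


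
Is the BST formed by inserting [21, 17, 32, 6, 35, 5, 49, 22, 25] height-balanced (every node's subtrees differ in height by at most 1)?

Tree (level-order array): [21, 17, 32, 6, None, 22, 35, 5, None, None, 25, None, 49]
Definition: a tree is height-balanced if, at every node, |h(left) - h(right)| <= 1 (empty subtree has height -1).
Bottom-up per-node check:
  node 5: h_left=-1, h_right=-1, diff=0 [OK], height=0
  node 6: h_left=0, h_right=-1, diff=1 [OK], height=1
  node 17: h_left=1, h_right=-1, diff=2 [FAIL (|1--1|=2 > 1)], height=2
  node 25: h_left=-1, h_right=-1, diff=0 [OK], height=0
  node 22: h_left=-1, h_right=0, diff=1 [OK], height=1
  node 49: h_left=-1, h_right=-1, diff=0 [OK], height=0
  node 35: h_left=-1, h_right=0, diff=1 [OK], height=1
  node 32: h_left=1, h_right=1, diff=0 [OK], height=2
  node 21: h_left=2, h_right=2, diff=0 [OK], height=3
Node 17 violates the condition: |1 - -1| = 2 > 1.
Result: Not balanced


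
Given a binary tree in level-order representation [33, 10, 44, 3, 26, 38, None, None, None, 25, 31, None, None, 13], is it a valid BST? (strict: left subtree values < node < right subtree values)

Level-order array: [33, 10, 44, 3, 26, 38, None, None, None, 25, 31, None, None, 13]
Validate using subtree bounds (lo, hi): at each node, require lo < value < hi,
then recurse left with hi=value and right with lo=value.
Preorder trace (stopping at first violation):
  at node 33 with bounds (-inf, +inf): OK
  at node 10 with bounds (-inf, 33): OK
  at node 3 with bounds (-inf, 10): OK
  at node 26 with bounds (10, 33): OK
  at node 25 with bounds (10, 26): OK
  at node 13 with bounds (10, 25): OK
  at node 31 with bounds (26, 33): OK
  at node 44 with bounds (33, +inf): OK
  at node 38 with bounds (33, 44): OK
No violation found at any node.
Result: Valid BST


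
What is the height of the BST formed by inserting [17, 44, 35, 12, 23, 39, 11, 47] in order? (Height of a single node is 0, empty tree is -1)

Insertion order: [17, 44, 35, 12, 23, 39, 11, 47]
Tree (level-order array): [17, 12, 44, 11, None, 35, 47, None, None, 23, 39]
Compute height bottom-up (empty subtree = -1):
  height(11) = 1 + max(-1, -1) = 0
  height(12) = 1 + max(0, -1) = 1
  height(23) = 1 + max(-1, -1) = 0
  height(39) = 1 + max(-1, -1) = 0
  height(35) = 1 + max(0, 0) = 1
  height(47) = 1 + max(-1, -1) = 0
  height(44) = 1 + max(1, 0) = 2
  height(17) = 1 + max(1, 2) = 3
Height = 3


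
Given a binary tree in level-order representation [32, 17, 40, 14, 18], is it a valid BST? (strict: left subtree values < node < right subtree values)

Level-order array: [32, 17, 40, 14, 18]
Validate using subtree bounds (lo, hi): at each node, require lo < value < hi,
then recurse left with hi=value and right with lo=value.
Preorder trace (stopping at first violation):
  at node 32 with bounds (-inf, +inf): OK
  at node 17 with bounds (-inf, 32): OK
  at node 14 with bounds (-inf, 17): OK
  at node 18 with bounds (17, 32): OK
  at node 40 with bounds (32, +inf): OK
No violation found at any node.
Result: Valid BST


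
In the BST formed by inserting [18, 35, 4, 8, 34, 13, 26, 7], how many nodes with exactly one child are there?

Tree built from: [18, 35, 4, 8, 34, 13, 26, 7]
Tree (level-order array): [18, 4, 35, None, 8, 34, None, 7, 13, 26]
Rule: These are nodes with exactly 1 non-null child.
Per-node child counts:
  node 18: 2 child(ren)
  node 4: 1 child(ren)
  node 8: 2 child(ren)
  node 7: 0 child(ren)
  node 13: 0 child(ren)
  node 35: 1 child(ren)
  node 34: 1 child(ren)
  node 26: 0 child(ren)
Matching nodes: [4, 35, 34]
Count of nodes with exactly one child: 3


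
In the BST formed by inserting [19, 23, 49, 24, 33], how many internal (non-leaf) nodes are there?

Tree built from: [19, 23, 49, 24, 33]
Tree (level-order array): [19, None, 23, None, 49, 24, None, None, 33]
Rule: An internal node has at least one child.
Per-node child counts:
  node 19: 1 child(ren)
  node 23: 1 child(ren)
  node 49: 1 child(ren)
  node 24: 1 child(ren)
  node 33: 0 child(ren)
Matching nodes: [19, 23, 49, 24]
Count of internal (non-leaf) nodes: 4


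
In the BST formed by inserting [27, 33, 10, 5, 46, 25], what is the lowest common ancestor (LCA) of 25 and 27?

Tree insertion order: [27, 33, 10, 5, 46, 25]
Tree (level-order array): [27, 10, 33, 5, 25, None, 46]
In a BST, the LCA of p=25, q=27 is the first node v on the
root-to-leaf path with p <= v <= q (go left if both < v, right if both > v).
Walk from root:
  at 27: 25 <= 27 <= 27, this is the LCA
LCA = 27


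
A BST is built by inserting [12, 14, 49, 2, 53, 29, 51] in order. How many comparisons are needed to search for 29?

Search path for 29: 12 -> 14 -> 49 -> 29
Found: True
Comparisons: 4


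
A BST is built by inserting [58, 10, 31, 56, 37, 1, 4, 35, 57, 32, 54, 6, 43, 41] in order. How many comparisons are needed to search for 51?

Search path for 51: 58 -> 10 -> 31 -> 56 -> 37 -> 54 -> 43
Found: False
Comparisons: 7


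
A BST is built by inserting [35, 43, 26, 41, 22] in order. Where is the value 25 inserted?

Starting tree (level order): [35, 26, 43, 22, None, 41]
Insertion path: 35 -> 26 -> 22
Result: insert 25 as right child of 22
Final tree (level order): [35, 26, 43, 22, None, 41, None, None, 25]


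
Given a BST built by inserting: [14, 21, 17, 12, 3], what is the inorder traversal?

Tree insertion order: [14, 21, 17, 12, 3]
Tree (level-order array): [14, 12, 21, 3, None, 17]
Inorder traversal: [3, 12, 14, 17, 21]


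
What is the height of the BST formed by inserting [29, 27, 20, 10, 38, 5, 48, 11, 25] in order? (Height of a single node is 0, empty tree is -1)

Insertion order: [29, 27, 20, 10, 38, 5, 48, 11, 25]
Tree (level-order array): [29, 27, 38, 20, None, None, 48, 10, 25, None, None, 5, 11]
Compute height bottom-up (empty subtree = -1):
  height(5) = 1 + max(-1, -1) = 0
  height(11) = 1 + max(-1, -1) = 0
  height(10) = 1 + max(0, 0) = 1
  height(25) = 1 + max(-1, -1) = 0
  height(20) = 1 + max(1, 0) = 2
  height(27) = 1 + max(2, -1) = 3
  height(48) = 1 + max(-1, -1) = 0
  height(38) = 1 + max(-1, 0) = 1
  height(29) = 1 + max(3, 1) = 4
Height = 4


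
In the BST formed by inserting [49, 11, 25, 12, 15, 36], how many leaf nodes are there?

Tree built from: [49, 11, 25, 12, 15, 36]
Tree (level-order array): [49, 11, None, None, 25, 12, 36, None, 15]
Rule: A leaf has 0 children.
Per-node child counts:
  node 49: 1 child(ren)
  node 11: 1 child(ren)
  node 25: 2 child(ren)
  node 12: 1 child(ren)
  node 15: 0 child(ren)
  node 36: 0 child(ren)
Matching nodes: [15, 36]
Count of leaf nodes: 2


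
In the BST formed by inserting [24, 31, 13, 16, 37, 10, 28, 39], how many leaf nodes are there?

Tree built from: [24, 31, 13, 16, 37, 10, 28, 39]
Tree (level-order array): [24, 13, 31, 10, 16, 28, 37, None, None, None, None, None, None, None, 39]
Rule: A leaf has 0 children.
Per-node child counts:
  node 24: 2 child(ren)
  node 13: 2 child(ren)
  node 10: 0 child(ren)
  node 16: 0 child(ren)
  node 31: 2 child(ren)
  node 28: 0 child(ren)
  node 37: 1 child(ren)
  node 39: 0 child(ren)
Matching nodes: [10, 16, 28, 39]
Count of leaf nodes: 4


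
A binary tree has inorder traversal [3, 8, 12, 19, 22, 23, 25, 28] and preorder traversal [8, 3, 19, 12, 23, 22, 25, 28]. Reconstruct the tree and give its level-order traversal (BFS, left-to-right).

Inorder:  [3, 8, 12, 19, 22, 23, 25, 28]
Preorder: [8, 3, 19, 12, 23, 22, 25, 28]
Algorithm: preorder visits root first, so consume preorder in order;
for each root, split the current inorder slice at that value into
left-subtree inorder and right-subtree inorder, then recurse.
Recursive splits:
  root=8; inorder splits into left=[3], right=[12, 19, 22, 23, 25, 28]
  root=3; inorder splits into left=[], right=[]
  root=19; inorder splits into left=[12], right=[22, 23, 25, 28]
  root=12; inorder splits into left=[], right=[]
  root=23; inorder splits into left=[22], right=[25, 28]
  root=22; inorder splits into left=[], right=[]
  root=25; inorder splits into left=[], right=[28]
  root=28; inorder splits into left=[], right=[]
Reconstructed level-order: [8, 3, 19, 12, 23, 22, 25, 28]


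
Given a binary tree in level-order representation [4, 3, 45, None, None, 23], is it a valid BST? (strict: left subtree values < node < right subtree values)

Level-order array: [4, 3, 45, None, None, 23]
Validate using subtree bounds (lo, hi): at each node, require lo < value < hi,
then recurse left with hi=value and right with lo=value.
Preorder trace (stopping at first violation):
  at node 4 with bounds (-inf, +inf): OK
  at node 3 with bounds (-inf, 4): OK
  at node 45 with bounds (4, +inf): OK
  at node 23 with bounds (4, 45): OK
No violation found at any node.
Result: Valid BST


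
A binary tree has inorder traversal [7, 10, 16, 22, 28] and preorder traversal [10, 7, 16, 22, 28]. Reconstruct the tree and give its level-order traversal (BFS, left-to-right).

Inorder:  [7, 10, 16, 22, 28]
Preorder: [10, 7, 16, 22, 28]
Algorithm: preorder visits root first, so consume preorder in order;
for each root, split the current inorder slice at that value into
left-subtree inorder and right-subtree inorder, then recurse.
Recursive splits:
  root=10; inorder splits into left=[7], right=[16, 22, 28]
  root=7; inorder splits into left=[], right=[]
  root=16; inorder splits into left=[], right=[22, 28]
  root=22; inorder splits into left=[], right=[28]
  root=28; inorder splits into left=[], right=[]
Reconstructed level-order: [10, 7, 16, 22, 28]


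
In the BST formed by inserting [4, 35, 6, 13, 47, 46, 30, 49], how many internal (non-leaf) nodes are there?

Tree built from: [4, 35, 6, 13, 47, 46, 30, 49]
Tree (level-order array): [4, None, 35, 6, 47, None, 13, 46, 49, None, 30]
Rule: An internal node has at least one child.
Per-node child counts:
  node 4: 1 child(ren)
  node 35: 2 child(ren)
  node 6: 1 child(ren)
  node 13: 1 child(ren)
  node 30: 0 child(ren)
  node 47: 2 child(ren)
  node 46: 0 child(ren)
  node 49: 0 child(ren)
Matching nodes: [4, 35, 6, 13, 47]
Count of internal (non-leaf) nodes: 5


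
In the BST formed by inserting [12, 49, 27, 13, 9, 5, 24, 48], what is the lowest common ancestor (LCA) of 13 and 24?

Tree insertion order: [12, 49, 27, 13, 9, 5, 24, 48]
Tree (level-order array): [12, 9, 49, 5, None, 27, None, None, None, 13, 48, None, 24]
In a BST, the LCA of p=13, q=24 is the first node v on the
root-to-leaf path with p <= v <= q (go left if both < v, right if both > v).
Walk from root:
  at 12: both 13 and 24 > 12, go right
  at 49: both 13 and 24 < 49, go left
  at 27: both 13 and 24 < 27, go left
  at 13: 13 <= 13 <= 24, this is the LCA
LCA = 13


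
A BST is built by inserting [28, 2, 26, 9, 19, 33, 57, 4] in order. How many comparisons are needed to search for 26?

Search path for 26: 28 -> 2 -> 26
Found: True
Comparisons: 3


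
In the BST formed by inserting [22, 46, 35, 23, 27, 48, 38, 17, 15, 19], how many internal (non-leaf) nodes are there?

Tree built from: [22, 46, 35, 23, 27, 48, 38, 17, 15, 19]
Tree (level-order array): [22, 17, 46, 15, 19, 35, 48, None, None, None, None, 23, 38, None, None, None, 27]
Rule: An internal node has at least one child.
Per-node child counts:
  node 22: 2 child(ren)
  node 17: 2 child(ren)
  node 15: 0 child(ren)
  node 19: 0 child(ren)
  node 46: 2 child(ren)
  node 35: 2 child(ren)
  node 23: 1 child(ren)
  node 27: 0 child(ren)
  node 38: 0 child(ren)
  node 48: 0 child(ren)
Matching nodes: [22, 17, 46, 35, 23]
Count of internal (non-leaf) nodes: 5


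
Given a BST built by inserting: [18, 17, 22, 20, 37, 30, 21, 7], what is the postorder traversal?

Tree insertion order: [18, 17, 22, 20, 37, 30, 21, 7]
Tree (level-order array): [18, 17, 22, 7, None, 20, 37, None, None, None, 21, 30]
Postorder traversal: [7, 17, 21, 20, 30, 37, 22, 18]


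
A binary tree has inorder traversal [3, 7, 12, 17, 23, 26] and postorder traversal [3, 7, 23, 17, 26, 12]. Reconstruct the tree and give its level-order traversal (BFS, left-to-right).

Inorder:   [3, 7, 12, 17, 23, 26]
Postorder: [3, 7, 23, 17, 26, 12]
Algorithm: postorder visits root last, so walk postorder right-to-left;
each value is the root of the current inorder slice — split it at that
value, recurse on the right subtree first, then the left.
Recursive splits:
  root=12; inorder splits into left=[3, 7], right=[17, 23, 26]
  root=26; inorder splits into left=[17, 23], right=[]
  root=17; inorder splits into left=[], right=[23]
  root=23; inorder splits into left=[], right=[]
  root=7; inorder splits into left=[3], right=[]
  root=3; inorder splits into left=[], right=[]
Reconstructed level-order: [12, 7, 26, 3, 17, 23]


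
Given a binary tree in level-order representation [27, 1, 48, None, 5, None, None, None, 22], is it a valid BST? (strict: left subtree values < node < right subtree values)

Level-order array: [27, 1, 48, None, 5, None, None, None, 22]
Validate using subtree bounds (lo, hi): at each node, require lo < value < hi,
then recurse left with hi=value and right with lo=value.
Preorder trace (stopping at first violation):
  at node 27 with bounds (-inf, +inf): OK
  at node 1 with bounds (-inf, 27): OK
  at node 5 with bounds (1, 27): OK
  at node 22 with bounds (5, 27): OK
  at node 48 with bounds (27, +inf): OK
No violation found at any node.
Result: Valid BST


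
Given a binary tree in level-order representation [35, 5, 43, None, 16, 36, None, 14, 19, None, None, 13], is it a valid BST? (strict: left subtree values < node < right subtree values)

Level-order array: [35, 5, 43, None, 16, 36, None, 14, 19, None, None, 13]
Validate using subtree bounds (lo, hi): at each node, require lo < value < hi,
then recurse left with hi=value and right with lo=value.
Preorder trace (stopping at first violation):
  at node 35 with bounds (-inf, +inf): OK
  at node 5 with bounds (-inf, 35): OK
  at node 16 with bounds (5, 35): OK
  at node 14 with bounds (5, 16): OK
  at node 13 with bounds (5, 14): OK
  at node 19 with bounds (16, 35): OK
  at node 43 with bounds (35, +inf): OK
  at node 36 with bounds (35, 43): OK
No violation found at any node.
Result: Valid BST


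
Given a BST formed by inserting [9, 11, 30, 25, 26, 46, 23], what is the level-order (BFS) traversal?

Tree insertion order: [9, 11, 30, 25, 26, 46, 23]
Tree (level-order array): [9, None, 11, None, 30, 25, 46, 23, 26]
BFS from the root, enqueuing left then right child of each popped node:
  queue [9] -> pop 9, enqueue [11], visited so far: [9]
  queue [11] -> pop 11, enqueue [30], visited so far: [9, 11]
  queue [30] -> pop 30, enqueue [25, 46], visited so far: [9, 11, 30]
  queue [25, 46] -> pop 25, enqueue [23, 26], visited so far: [9, 11, 30, 25]
  queue [46, 23, 26] -> pop 46, enqueue [none], visited so far: [9, 11, 30, 25, 46]
  queue [23, 26] -> pop 23, enqueue [none], visited so far: [9, 11, 30, 25, 46, 23]
  queue [26] -> pop 26, enqueue [none], visited so far: [9, 11, 30, 25, 46, 23, 26]
Result: [9, 11, 30, 25, 46, 23, 26]
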